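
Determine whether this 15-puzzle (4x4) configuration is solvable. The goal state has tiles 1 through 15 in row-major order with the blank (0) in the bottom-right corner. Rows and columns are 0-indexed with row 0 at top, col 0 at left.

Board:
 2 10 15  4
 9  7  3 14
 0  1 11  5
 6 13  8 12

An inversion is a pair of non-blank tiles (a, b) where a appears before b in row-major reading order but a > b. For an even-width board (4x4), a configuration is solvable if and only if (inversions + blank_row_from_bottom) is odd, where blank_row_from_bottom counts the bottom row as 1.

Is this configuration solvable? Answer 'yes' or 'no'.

Answer: no

Derivation:
Inversions: 46
Blank is in row 2 (0-indexed from top), which is row 2 counting from the bottom (bottom = 1).
46 + 2 = 48, which is even, so the puzzle is not solvable.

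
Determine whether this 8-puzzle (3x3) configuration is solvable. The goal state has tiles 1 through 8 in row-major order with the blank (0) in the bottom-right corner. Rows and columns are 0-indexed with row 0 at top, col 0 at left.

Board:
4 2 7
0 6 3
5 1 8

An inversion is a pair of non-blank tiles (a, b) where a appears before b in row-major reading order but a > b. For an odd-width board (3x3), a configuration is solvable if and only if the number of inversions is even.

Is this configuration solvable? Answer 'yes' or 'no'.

Inversions (pairs i<j in row-major order where tile[i] > tile[j] > 0): 13
13 is odd, so the puzzle is not solvable.

Answer: no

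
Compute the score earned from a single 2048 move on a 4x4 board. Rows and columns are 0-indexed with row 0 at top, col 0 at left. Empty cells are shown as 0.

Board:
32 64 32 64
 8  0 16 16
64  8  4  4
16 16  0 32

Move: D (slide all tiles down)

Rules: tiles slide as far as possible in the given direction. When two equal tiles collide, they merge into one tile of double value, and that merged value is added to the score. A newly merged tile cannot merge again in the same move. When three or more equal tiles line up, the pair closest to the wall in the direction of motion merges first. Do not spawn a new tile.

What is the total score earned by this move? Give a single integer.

Slide down:
col 0: [32, 8, 64, 16] -> [32, 8, 64, 16]  score +0 (running 0)
col 1: [64, 0, 8, 16] -> [0, 64, 8, 16]  score +0 (running 0)
col 2: [32, 16, 4, 0] -> [0, 32, 16, 4]  score +0 (running 0)
col 3: [64, 16, 4, 32] -> [64, 16, 4, 32]  score +0 (running 0)
Board after move:
32  0  0 64
 8 64 32 16
64  8 16  4
16 16  4 32

Answer: 0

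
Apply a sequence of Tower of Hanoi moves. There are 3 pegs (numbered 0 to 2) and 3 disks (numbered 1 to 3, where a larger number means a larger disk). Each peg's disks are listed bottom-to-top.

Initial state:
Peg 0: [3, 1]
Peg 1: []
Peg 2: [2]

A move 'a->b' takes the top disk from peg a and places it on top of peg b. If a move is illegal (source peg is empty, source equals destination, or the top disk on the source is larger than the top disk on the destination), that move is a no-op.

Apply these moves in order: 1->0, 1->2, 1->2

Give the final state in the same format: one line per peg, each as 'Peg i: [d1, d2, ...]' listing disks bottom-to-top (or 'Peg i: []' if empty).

Answer: Peg 0: [3, 1]
Peg 1: []
Peg 2: [2]

Derivation:
After move 1 (1->0):
Peg 0: [3, 1]
Peg 1: []
Peg 2: [2]

After move 2 (1->2):
Peg 0: [3, 1]
Peg 1: []
Peg 2: [2]

After move 3 (1->2):
Peg 0: [3, 1]
Peg 1: []
Peg 2: [2]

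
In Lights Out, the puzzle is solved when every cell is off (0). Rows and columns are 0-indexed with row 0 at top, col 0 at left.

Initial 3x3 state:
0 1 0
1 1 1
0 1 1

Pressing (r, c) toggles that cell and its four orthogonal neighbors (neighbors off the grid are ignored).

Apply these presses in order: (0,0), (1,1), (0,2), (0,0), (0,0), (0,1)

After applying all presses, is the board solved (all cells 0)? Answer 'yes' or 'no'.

Answer: no

Derivation:
After press 1 at (0,0):
1 0 0
0 1 1
0 1 1

After press 2 at (1,1):
1 1 0
1 0 0
0 0 1

After press 3 at (0,2):
1 0 1
1 0 1
0 0 1

After press 4 at (0,0):
0 1 1
0 0 1
0 0 1

After press 5 at (0,0):
1 0 1
1 0 1
0 0 1

After press 6 at (0,1):
0 1 0
1 1 1
0 0 1

Lights still on: 5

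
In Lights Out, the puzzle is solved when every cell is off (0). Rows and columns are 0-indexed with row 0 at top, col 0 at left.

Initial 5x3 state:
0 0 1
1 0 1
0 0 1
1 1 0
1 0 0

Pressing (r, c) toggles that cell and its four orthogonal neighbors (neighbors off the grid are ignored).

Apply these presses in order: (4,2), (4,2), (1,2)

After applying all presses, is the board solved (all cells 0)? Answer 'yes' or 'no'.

After press 1 at (4,2):
0 0 1
1 0 1
0 0 1
1 1 1
1 1 1

After press 2 at (4,2):
0 0 1
1 0 1
0 0 1
1 1 0
1 0 0

After press 3 at (1,2):
0 0 0
1 1 0
0 0 0
1 1 0
1 0 0

Lights still on: 5

Answer: no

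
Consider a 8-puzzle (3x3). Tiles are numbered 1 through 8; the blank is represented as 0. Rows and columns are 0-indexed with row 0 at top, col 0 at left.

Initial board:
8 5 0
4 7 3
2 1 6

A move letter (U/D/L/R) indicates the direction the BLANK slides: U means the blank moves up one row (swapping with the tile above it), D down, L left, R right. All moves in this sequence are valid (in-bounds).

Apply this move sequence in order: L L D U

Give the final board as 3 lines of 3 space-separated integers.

Answer: 0 8 5
4 7 3
2 1 6

Derivation:
After move 1 (L):
8 0 5
4 7 3
2 1 6

After move 2 (L):
0 8 5
4 7 3
2 1 6

After move 3 (D):
4 8 5
0 7 3
2 1 6

After move 4 (U):
0 8 5
4 7 3
2 1 6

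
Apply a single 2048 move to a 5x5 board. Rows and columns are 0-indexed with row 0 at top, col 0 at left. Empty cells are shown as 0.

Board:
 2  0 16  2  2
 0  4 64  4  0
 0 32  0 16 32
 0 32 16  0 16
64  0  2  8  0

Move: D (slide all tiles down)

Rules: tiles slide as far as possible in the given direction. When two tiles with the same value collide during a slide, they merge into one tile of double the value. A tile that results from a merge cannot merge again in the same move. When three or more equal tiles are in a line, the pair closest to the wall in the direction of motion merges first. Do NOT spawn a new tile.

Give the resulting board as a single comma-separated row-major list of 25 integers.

Answer: 0, 0, 0, 0, 0, 0, 0, 16, 2, 0, 0, 0, 64, 4, 2, 2, 4, 16, 16, 32, 64, 64, 2, 8, 16

Derivation:
Slide down:
col 0: [2, 0, 0, 0, 64] -> [0, 0, 0, 2, 64]
col 1: [0, 4, 32, 32, 0] -> [0, 0, 0, 4, 64]
col 2: [16, 64, 0, 16, 2] -> [0, 16, 64, 16, 2]
col 3: [2, 4, 16, 0, 8] -> [0, 2, 4, 16, 8]
col 4: [2, 0, 32, 16, 0] -> [0, 0, 2, 32, 16]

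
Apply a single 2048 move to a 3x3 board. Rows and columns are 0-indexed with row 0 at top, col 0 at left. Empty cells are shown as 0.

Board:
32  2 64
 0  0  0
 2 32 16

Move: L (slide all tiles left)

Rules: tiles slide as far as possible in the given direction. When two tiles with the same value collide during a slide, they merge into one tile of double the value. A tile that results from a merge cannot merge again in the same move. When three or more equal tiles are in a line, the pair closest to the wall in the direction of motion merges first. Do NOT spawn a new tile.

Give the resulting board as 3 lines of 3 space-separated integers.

Slide left:
row 0: [32, 2, 64] -> [32, 2, 64]
row 1: [0, 0, 0] -> [0, 0, 0]
row 2: [2, 32, 16] -> [2, 32, 16]

Answer: 32  2 64
 0  0  0
 2 32 16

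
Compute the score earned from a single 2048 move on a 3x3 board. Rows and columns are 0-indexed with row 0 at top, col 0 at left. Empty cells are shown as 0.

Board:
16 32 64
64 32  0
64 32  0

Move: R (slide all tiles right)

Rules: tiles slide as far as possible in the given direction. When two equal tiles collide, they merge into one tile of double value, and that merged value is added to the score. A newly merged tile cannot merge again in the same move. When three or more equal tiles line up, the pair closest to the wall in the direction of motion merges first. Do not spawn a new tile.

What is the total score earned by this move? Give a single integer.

Answer: 0

Derivation:
Slide right:
row 0: [16, 32, 64] -> [16, 32, 64]  score +0 (running 0)
row 1: [64, 32, 0] -> [0, 64, 32]  score +0 (running 0)
row 2: [64, 32, 0] -> [0, 64, 32]  score +0 (running 0)
Board after move:
16 32 64
 0 64 32
 0 64 32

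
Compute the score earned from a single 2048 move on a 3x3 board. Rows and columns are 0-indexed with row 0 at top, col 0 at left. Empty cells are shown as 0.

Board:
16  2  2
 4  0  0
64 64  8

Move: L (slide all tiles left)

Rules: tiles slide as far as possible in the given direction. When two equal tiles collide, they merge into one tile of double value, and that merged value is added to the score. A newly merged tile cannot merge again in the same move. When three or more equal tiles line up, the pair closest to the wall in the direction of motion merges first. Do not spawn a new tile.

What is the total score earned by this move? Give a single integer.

Answer: 132

Derivation:
Slide left:
row 0: [16, 2, 2] -> [16, 4, 0]  score +4 (running 4)
row 1: [4, 0, 0] -> [4, 0, 0]  score +0 (running 4)
row 2: [64, 64, 8] -> [128, 8, 0]  score +128 (running 132)
Board after move:
 16   4   0
  4   0   0
128   8   0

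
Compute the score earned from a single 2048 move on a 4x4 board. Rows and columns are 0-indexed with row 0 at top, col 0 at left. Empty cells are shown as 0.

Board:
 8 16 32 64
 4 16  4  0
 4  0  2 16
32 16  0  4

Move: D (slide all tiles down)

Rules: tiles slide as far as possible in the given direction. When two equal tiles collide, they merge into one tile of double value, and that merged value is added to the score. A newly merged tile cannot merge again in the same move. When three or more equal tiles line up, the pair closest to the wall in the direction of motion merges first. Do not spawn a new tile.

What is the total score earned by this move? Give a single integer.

Slide down:
col 0: [8, 4, 4, 32] -> [0, 8, 8, 32]  score +8 (running 8)
col 1: [16, 16, 0, 16] -> [0, 0, 16, 32]  score +32 (running 40)
col 2: [32, 4, 2, 0] -> [0, 32, 4, 2]  score +0 (running 40)
col 3: [64, 0, 16, 4] -> [0, 64, 16, 4]  score +0 (running 40)
Board after move:
 0  0  0  0
 8  0 32 64
 8 16  4 16
32 32  2  4

Answer: 40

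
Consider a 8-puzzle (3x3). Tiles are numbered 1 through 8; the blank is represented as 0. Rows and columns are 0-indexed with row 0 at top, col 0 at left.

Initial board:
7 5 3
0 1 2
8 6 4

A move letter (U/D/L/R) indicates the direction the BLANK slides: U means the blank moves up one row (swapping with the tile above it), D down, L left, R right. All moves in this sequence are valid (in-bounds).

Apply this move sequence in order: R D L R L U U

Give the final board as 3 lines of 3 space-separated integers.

After move 1 (R):
7 5 3
1 0 2
8 6 4

After move 2 (D):
7 5 3
1 6 2
8 0 4

After move 3 (L):
7 5 3
1 6 2
0 8 4

After move 4 (R):
7 5 3
1 6 2
8 0 4

After move 5 (L):
7 5 3
1 6 2
0 8 4

After move 6 (U):
7 5 3
0 6 2
1 8 4

After move 7 (U):
0 5 3
7 6 2
1 8 4

Answer: 0 5 3
7 6 2
1 8 4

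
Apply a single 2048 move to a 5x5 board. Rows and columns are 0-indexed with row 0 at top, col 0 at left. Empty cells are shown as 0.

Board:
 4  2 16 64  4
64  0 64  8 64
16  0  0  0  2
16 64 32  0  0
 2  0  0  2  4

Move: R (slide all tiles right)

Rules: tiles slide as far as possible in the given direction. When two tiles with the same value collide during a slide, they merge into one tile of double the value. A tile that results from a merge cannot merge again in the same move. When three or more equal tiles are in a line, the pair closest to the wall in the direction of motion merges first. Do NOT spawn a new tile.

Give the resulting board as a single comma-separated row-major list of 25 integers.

Answer: 4, 2, 16, 64, 4, 0, 0, 128, 8, 64, 0, 0, 0, 16, 2, 0, 0, 16, 64, 32, 0, 0, 0, 4, 4

Derivation:
Slide right:
row 0: [4, 2, 16, 64, 4] -> [4, 2, 16, 64, 4]
row 1: [64, 0, 64, 8, 64] -> [0, 0, 128, 8, 64]
row 2: [16, 0, 0, 0, 2] -> [0, 0, 0, 16, 2]
row 3: [16, 64, 32, 0, 0] -> [0, 0, 16, 64, 32]
row 4: [2, 0, 0, 2, 4] -> [0, 0, 0, 4, 4]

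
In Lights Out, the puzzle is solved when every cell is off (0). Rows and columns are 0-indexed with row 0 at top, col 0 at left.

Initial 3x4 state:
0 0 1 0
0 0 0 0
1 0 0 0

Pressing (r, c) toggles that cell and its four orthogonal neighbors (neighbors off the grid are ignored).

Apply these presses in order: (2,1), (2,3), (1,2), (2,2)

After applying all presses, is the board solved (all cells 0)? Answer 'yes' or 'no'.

Answer: yes

Derivation:
After press 1 at (2,1):
0 0 1 0
0 1 0 0
0 1 1 0

After press 2 at (2,3):
0 0 1 0
0 1 0 1
0 1 0 1

After press 3 at (1,2):
0 0 0 0
0 0 1 0
0 1 1 1

After press 4 at (2,2):
0 0 0 0
0 0 0 0
0 0 0 0

Lights still on: 0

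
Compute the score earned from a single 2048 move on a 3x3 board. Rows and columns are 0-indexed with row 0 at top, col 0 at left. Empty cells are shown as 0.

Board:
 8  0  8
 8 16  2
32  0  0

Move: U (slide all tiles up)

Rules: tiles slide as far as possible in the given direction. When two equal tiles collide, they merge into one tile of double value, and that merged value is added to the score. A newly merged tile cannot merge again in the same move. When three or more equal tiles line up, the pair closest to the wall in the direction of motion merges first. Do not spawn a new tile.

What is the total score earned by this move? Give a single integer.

Slide up:
col 0: [8, 8, 32] -> [16, 32, 0]  score +16 (running 16)
col 1: [0, 16, 0] -> [16, 0, 0]  score +0 (running 16)
col 2: [8, 2, 0] -> [8, 2, 0]  score +0 (running 16)
Board after move:
16 16  8
32  0  2
 0  0  0

Answer: 16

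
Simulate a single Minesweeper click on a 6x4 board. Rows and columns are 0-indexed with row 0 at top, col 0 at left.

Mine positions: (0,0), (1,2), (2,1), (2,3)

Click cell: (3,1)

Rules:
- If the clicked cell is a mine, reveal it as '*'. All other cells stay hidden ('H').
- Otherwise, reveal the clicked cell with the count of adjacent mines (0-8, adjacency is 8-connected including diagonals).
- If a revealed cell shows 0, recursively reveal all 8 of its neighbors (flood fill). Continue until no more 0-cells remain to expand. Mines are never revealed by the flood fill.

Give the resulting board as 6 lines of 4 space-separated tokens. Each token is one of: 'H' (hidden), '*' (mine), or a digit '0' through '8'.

H H H H
H H H H
H H H H
H 1 H H
H H H H
H H H H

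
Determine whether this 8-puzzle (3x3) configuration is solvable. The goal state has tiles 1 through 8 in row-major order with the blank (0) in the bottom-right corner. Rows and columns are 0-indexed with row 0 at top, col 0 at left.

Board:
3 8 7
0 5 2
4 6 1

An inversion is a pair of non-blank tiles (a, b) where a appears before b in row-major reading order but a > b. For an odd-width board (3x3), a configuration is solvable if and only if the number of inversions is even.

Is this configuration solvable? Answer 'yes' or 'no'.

Inversions (pairs i<j in row-major order where tile[i] > tile[j] > 0): 19
19 is odd, so the puzzle is not solvable.

Answer: no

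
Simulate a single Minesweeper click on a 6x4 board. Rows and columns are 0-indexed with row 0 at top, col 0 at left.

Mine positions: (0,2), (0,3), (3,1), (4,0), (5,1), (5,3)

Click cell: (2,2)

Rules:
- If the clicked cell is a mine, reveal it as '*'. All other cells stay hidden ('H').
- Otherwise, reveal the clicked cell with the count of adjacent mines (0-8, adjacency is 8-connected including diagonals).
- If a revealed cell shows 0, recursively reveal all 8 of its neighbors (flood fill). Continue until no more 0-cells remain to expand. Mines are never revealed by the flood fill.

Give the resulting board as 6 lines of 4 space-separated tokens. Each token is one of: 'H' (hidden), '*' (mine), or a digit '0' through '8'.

H H H H
H H H H
H H 1 H
H H H H
H H H H
H H H H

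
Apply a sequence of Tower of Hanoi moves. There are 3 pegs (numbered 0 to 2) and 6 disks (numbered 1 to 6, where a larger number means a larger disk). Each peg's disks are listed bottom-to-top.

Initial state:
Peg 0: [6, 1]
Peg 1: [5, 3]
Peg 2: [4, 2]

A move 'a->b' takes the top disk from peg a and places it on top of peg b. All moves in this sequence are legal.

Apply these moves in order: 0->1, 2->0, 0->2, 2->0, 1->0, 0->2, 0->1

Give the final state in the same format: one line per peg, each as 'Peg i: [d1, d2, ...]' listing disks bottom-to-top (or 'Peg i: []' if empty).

Answer: Peg 0: [6]
Peg 1: [5, 3, 2]
Peg 2: [4, 1]

Derivation:
After move 1 (0->1):
Peg 0: [6]
Peg 1: [5, 3, 1]
Peg 2: [4, 2]

After move 2 (2->0):
Peg 0: [6, 2]
Peg 1: [5, 3, 1]
Peg 2: [4]

After move 3 (0->2):
Peg 0: [6]
Peg 1: [5, 3, 1]
Peg 2: [4, 2]

After move 4 (2->0):
Peg 0: [6, 2]
Peg 1: [5, 3, 1]
Peg 2: [4]

After move 5 (1->0):
Peg 0: [6, 2, 1]
Peg 1: [5, 3]
Peg 2: [4]

After move 6 (0->2):
Peg 0: [6, 2]
Peg 1: [5, 3]
Peg 2: [4, 1]

After move 7 (0->1):
Peg 0: [6]
Peg 1: [5, 3, 2]
Peg 2: [4, 1]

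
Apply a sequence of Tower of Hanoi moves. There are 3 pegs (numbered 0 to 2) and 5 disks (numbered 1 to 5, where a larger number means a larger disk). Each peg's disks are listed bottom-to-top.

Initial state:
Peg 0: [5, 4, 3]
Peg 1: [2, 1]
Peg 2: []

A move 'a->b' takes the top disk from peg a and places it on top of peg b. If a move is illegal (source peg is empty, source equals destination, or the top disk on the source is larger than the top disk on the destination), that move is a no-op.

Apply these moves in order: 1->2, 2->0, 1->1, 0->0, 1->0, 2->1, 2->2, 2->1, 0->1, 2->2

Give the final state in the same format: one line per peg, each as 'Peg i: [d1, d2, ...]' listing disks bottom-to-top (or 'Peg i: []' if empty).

After move 1 (1->2):
Peg 0: [5, 4, 3]
Peg 1: [2]
Peg 2: [1]

After move 2 (2->0):
Peg 0: [5, 4, 3, 1]
Peg 1: [2]
Peg 2: []

After move 3 (1->1):
Peg 0: [5, 4, 3, 1]
Peg 1: [2]
Peg 2: []

After move 4 (0->0):
Peg 0: [5, 4, 3, 1]
Peg 1: [2]
Peg 2: []

After move 5 (1->0):
Peg 0: [5, 4, 3, 1]
Peg 1: [2]
Peg 2: []

After move 6 (2->1):
Peg 0: [5, 4, 3, 1]
Peg 1: [2]
Peg 2: []

After move 7 (2->2):
Peg 0: [5, 4, 3, 1]
Peg 1: [2]
Peg 2: []

After move 8 (2->1):
Peg 0: [5, 4, 3, 1]
Peg 1: [2]
Peg 2: []

After move 9 (0->1):
Peg 0: [5, 4, 3]
Peg 1: [2, 1]
Peg 2: []

After move 10 (2->2):
Peg 0: [5, 4, 3]
Peg 1: [2, 1]
Peg 2: []

Answer: Peg 0: [5, 4, 3]
Peg 1: [2, 1]
Peg 2: []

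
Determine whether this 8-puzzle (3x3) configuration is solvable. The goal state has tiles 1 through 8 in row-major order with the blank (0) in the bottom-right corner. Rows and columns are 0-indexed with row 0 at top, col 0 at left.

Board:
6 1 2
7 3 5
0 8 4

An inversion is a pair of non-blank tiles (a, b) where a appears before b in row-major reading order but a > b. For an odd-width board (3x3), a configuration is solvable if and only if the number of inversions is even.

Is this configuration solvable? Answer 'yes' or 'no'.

Inversions (pairs i<j in row-major order where tile[i] > tile[j] > 0): 10
10 is even, so the puzzle is solvable.

Answer: yes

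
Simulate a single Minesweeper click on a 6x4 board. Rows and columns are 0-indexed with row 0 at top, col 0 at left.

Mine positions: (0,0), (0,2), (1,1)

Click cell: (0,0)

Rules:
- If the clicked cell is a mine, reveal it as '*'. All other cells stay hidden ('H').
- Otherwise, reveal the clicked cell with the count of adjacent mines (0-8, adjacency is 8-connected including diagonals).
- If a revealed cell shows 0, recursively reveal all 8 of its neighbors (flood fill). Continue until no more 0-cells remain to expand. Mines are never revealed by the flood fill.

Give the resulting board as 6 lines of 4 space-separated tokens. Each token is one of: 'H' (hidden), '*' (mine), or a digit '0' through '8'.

* H H H
H H H H
H H H H
H H H H
H H H H
H H H H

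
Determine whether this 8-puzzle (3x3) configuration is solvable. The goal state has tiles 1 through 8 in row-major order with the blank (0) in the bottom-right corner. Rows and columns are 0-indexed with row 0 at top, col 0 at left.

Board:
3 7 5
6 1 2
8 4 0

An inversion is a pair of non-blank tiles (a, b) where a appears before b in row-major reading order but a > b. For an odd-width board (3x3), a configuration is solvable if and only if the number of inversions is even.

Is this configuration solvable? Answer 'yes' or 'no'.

Answer: yes

Derivation:
Inversions (pairs i<j in row-major order where tile[i] > tile[j] > 0): 14
14 is even, so the puzzle is solvable.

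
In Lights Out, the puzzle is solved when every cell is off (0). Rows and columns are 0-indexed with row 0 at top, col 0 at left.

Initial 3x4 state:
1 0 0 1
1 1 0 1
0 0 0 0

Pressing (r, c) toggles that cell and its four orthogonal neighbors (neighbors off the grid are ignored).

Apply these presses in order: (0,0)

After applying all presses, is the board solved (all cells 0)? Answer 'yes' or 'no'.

Answer: no

Derivation:
After press 1 at (0,0):
0 1 0 1
0 1 0 1
0 0 0 0

Lights still on: 4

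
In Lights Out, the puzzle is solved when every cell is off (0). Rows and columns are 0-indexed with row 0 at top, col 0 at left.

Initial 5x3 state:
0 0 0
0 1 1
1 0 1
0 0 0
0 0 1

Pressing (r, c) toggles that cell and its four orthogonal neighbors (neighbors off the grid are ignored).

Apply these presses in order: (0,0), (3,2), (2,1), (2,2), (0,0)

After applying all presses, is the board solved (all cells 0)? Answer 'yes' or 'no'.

After press 1 at (0,0):
1 1 0
1 1 1
1 0 1
0 0 0
0 0 1

After press 2 at (3,2):
1 1 0
1 1 1
1 0 0
0 1 1
0 0 0

After press 3 at (2,1):
1 1 0
1 0 1
0 1 1
0 0 1
0 0 0

After press 4 at (2,2):
1 1 0
1 0 0
0 0 0
0 0 0
0 0 0

After press 5 at (0,0):
0 0 0
0 0 0
0 0 0
0 0 0
0 0 0

Lights still on: 0

Answer: yes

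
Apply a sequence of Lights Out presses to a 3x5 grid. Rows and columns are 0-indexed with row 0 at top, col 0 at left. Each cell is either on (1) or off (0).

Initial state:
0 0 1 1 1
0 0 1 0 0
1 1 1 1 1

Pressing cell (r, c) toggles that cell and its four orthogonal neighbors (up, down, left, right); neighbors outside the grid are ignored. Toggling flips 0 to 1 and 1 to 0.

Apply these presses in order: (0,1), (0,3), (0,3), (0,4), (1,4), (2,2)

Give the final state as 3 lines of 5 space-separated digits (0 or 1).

Answer: 1 1 0 0 1
0 1 0 1 0
1 0 0 0 0

Derivation:
After press 1 at (0,1):
1 1 0 1 1
0 1 1 0 0
1 1 1 1 1

After press 2 at (0,3):
1 1 1 0 0
0 1 1 1 0
1 1 1 1 1

After press 3 at (0,3):
1 1 0 1 1
0 1 1 0 0
1 1 1 1 1

After press 4 at (0,4):
1 1 0 0 0
0 1 1 0 1
1 1 1 1 1

After press 5 at (1,4):
1 1 0 0 1
0 1 1 1 0
1 1 1 1 0

After press 6 at (2,2):
1 1 0 0 1
0 1 0 1 0
1 0 0 0 0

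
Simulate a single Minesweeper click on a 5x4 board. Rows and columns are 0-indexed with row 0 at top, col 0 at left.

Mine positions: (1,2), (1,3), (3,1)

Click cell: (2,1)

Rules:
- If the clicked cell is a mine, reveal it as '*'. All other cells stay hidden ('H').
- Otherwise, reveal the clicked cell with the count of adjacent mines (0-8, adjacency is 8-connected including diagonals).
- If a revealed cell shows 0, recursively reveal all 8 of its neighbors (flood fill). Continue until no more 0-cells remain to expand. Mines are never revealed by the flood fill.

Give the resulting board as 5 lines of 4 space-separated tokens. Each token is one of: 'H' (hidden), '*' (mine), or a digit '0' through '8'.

H H H H
H H H H
H 2 H H
H H H H
H H H H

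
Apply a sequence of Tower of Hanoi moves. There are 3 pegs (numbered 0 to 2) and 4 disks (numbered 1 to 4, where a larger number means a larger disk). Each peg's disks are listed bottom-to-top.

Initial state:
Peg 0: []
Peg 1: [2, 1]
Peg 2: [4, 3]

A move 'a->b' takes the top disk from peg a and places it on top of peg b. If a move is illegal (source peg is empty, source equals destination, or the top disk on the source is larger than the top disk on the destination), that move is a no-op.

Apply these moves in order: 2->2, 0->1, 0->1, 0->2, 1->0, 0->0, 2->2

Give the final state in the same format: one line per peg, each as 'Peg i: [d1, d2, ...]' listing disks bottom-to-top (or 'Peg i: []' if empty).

After move 1 (2->2):
Peg 0: []
Peg 1: [2, 1]
Peg 2: [4, 3]

After move 2 (0->1):
Peg 0: []
Peg 1: [2, 1]
Peg 2: [4, 3]

After move 3 (0->1):
Peg 0: []
Peg 1: [2, 1]
Peg 2: [4, 3]

After move 4 (0->2):
Peg 0: []
Peg 1: [2, 1]
Peg 2: [4, 3]

After move 5 (1->0):
Peg 0: [1]
Peg 1: [2]
Peg 2: [4, 3]

After move 6 (0->0):
Peg 0: [1]
Peg 1: [2]
Peg 2: [4, 3]

After move 7 (2->2):
Peg 0: [1]
Peg 1: [2]
Peg 2: [4, 3]

Answer: Peg 0: [1]
Peg 1: [2]
Peg 2: [4, 3]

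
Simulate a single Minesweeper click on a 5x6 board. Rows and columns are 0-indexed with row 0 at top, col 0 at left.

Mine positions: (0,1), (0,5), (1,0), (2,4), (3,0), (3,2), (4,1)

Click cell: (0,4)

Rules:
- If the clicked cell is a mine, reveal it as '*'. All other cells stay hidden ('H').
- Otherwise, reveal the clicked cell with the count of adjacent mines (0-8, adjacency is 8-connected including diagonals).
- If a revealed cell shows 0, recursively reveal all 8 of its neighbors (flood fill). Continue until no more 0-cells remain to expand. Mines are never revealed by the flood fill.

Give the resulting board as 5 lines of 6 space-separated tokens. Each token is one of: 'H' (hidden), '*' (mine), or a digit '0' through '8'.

H H H H 1 H
H H H H H H
H H H H H H
H H H H H H
H H H H H H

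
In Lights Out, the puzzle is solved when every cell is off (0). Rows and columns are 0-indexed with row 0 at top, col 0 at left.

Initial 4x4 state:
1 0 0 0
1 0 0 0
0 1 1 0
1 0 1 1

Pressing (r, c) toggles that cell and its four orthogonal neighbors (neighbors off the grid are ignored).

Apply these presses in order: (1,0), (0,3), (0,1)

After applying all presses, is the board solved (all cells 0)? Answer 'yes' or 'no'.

After press 1 at (1,0):
0 0 0 0
0 1 0 0
1 1 1 0
1 0 1 1

After press 2 at (0,3):
0 0 1 1
0 1 0 1
1 1 1 0
1 0 1 1

After press 3 at (0,1):
1 1 0 1
0 0 0 1
1 1 1 0
1 0 1 1

Lights still on: 10

Answer: no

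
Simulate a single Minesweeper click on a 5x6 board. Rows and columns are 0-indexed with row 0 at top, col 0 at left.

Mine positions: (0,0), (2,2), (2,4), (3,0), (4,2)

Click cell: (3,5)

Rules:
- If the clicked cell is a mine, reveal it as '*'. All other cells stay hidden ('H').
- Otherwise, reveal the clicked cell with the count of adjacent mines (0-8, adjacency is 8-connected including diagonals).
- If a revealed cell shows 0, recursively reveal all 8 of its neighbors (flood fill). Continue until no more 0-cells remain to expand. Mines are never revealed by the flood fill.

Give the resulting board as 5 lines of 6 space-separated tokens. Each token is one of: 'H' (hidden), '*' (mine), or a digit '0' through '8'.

H H H H H H
H H H H H H
H H H H H H
H H H H H 1
H H H H H H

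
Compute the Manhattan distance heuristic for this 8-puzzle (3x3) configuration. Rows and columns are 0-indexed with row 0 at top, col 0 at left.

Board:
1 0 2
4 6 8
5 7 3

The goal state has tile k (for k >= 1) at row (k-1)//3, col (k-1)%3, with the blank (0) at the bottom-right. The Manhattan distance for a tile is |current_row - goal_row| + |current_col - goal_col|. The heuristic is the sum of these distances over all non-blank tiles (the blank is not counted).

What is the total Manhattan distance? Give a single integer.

Answer: 9

Derivation:
Tile 1: at (0,0), goal (0,0), distance |0-0|+|0-0| = 0
Tile 2: at (0,2), goal (0,1), distance |0-0|+|2-1| = 1
Tile 4: at (1,0), goal (1,0), distance |1-1|+|0-0| = 0
Tile 6: at (1,1), goal (1,2), distance |1-1|+|1-2| = 1
Tile 8: at (1,2), goal (2,1), distance |1-2|+|2-1| = 2
Tile 5: at (2,0), goal (1,1), distance |2-1|+|0-1| = 2
Tile 7: at (2,1), goal (2,0), distance |2-2|+|1-0| = 1
Tile 3: at (2,2), goal (0,2), distance |2-0|+|2-2| = 2
Sum: 0 + 1 + 0 + 1 + 2 + 2 + 1 + 2 = 9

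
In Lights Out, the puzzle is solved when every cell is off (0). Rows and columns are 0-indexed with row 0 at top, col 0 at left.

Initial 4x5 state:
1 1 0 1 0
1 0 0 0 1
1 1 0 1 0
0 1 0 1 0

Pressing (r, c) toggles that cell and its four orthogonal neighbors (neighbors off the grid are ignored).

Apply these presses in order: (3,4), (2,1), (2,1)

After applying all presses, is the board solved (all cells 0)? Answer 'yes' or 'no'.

After press 1 at (3,4):
1 1 0 1 0
1 0 0 0 1
1 1 0 1 1
0 1 0 0 1

After press 2 at (2,1):
1 1 0 1 0
1 1 0 0 1
0 0 1 1 1
0 0 0 0 1

After press 3 at (2,1):
1 1 0 1 0
1 0 0 0 1
1 1 0 1 1
0 1 0 0 1

Lights still on: 11

Answer: no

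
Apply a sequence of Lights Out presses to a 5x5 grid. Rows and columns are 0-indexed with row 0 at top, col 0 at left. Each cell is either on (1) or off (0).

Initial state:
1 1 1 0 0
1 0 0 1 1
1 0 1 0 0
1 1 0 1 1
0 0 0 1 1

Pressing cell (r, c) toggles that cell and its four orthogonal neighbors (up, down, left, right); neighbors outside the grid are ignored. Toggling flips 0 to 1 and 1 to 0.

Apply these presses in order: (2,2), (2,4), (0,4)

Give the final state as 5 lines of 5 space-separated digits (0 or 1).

After press 1 at (2,2):
1 1 1 0 0
1 0 1 1 1
1 1 0 1 0
1 1 1 1 1
0 0 0 1 1

After press 2 at (2,4):
1 1 1 0 0
1 0 1 1 0
1 1 0 0 1
1 1 1 1 0
0 0 0 1 1

After press 3 at (0,4):
1 1 1 1 1
1 0 1 1 1
1 1 0 0 1
1 1 1 1 0
0 0 0 1 1

Answer: 1 1 1 1 1
1 0 1 1 1
1 1 0 0 1
1 1 1 1 0
0 0 0 1 1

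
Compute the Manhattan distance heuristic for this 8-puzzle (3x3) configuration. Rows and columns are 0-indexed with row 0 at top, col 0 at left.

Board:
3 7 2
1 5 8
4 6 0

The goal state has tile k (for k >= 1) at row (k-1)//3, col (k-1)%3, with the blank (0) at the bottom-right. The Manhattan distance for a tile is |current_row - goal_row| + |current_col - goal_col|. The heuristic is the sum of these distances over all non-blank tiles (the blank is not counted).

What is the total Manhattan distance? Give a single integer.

Answer: 12

Derivation:
Tile 3: (0,0)->(0,2) = 2
Tile 7: (0,1)->(2,0) = 3
Tile 2: (0,2)->(0,1) = 1
Tile 1: (1,0)->(0,0) = 1
Tile 5: (1,1)->(1,1) = 0
Tile 8: (1,2)->(2,1) = 2
Tile 4: (2,0)->(1,0) = 1
Tile 6: (2,1)->(1,2) = 2
Sum: 2 + 3 + 1 + 1 + 0 + 2 + 1 + 2 = 12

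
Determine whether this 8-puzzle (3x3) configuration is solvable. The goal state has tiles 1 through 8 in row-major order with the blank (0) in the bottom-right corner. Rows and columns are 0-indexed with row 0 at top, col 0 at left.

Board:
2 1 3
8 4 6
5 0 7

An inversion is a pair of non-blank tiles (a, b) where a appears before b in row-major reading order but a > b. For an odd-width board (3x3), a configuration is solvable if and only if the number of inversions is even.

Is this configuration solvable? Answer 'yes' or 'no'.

Inversions (pairs i<j in row-major order where tile[i] > tile[j] > 0): 6
6 is even, so the puzzle is solvable.

Answer: yes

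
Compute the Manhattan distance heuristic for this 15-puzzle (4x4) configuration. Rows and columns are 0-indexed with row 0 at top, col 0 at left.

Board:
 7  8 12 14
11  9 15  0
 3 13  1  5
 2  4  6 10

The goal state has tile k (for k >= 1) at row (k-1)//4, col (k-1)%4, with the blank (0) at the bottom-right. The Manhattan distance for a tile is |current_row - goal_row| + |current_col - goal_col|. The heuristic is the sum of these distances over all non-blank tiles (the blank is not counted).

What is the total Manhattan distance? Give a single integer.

Answer: 50

Derivation:
Tile 7: at (0,0), goal (1,2), distance |0-1|+|0-2| = 3
Tile 8: at (0,1), goal (1,3), distance |0-1|+|1-3| = 3
Tile 12: at (0,2), goal (2,3), distance |0-2|+|2-3| = 3
Tile 14: at (0,3), goal (3,1), distance |0-3|+|3-1| = 5
Tile 11: at (1,0), goal (2,2), distance |1-2|+|0-2| = 3
Tile 9: at (1,1), goal (2,0), distance |1-2|+|1-0| = 2
Tile 15: at (1,2), goal (3,2), distance |1-3|+|2-2| = 2
Tile 3: at (2,0), goal (0,2), distance |2-0|+|0-2| = 4
Tile 13: at (2,1), goal (3,0), distance |2-3|+|1-0| = 2
Tile 1: at (2,2), goal (0,0), distance |2-0|+|2-0| = 4
Tile 5: at (2,3), goal (1,0), distance |2-1|+|3-0| = 4
Tile 2: at (3,0), goal (0,1), distance |3-0|+|0-1| = 4
Tile 4: at (3,1), goal (0,3), distance |3-0|+|1-3| = 5
Tile 6: at (3,2), goal (1,1), distance |3-1|+|2-1| = 3
Tile 10: at (3,3), goal (2,1), distance |3-2|+|3-1| = 3
Sum: 3 + 3 + 3 + 5 + 3 + 2 + 2 + 4 + 2 + 4 + 4 + 4 + 5 + 3 + 3 = 50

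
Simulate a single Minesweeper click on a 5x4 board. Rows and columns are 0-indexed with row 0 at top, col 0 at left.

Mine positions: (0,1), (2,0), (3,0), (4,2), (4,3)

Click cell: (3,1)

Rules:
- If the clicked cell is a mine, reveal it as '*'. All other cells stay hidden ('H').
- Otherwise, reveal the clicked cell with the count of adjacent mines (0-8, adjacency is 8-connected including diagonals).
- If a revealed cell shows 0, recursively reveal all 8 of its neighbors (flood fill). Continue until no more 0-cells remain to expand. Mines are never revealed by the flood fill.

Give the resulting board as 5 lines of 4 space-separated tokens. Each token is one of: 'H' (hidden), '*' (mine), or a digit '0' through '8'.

H H H H
H H H H
H H H H
H 3 H H
H H H H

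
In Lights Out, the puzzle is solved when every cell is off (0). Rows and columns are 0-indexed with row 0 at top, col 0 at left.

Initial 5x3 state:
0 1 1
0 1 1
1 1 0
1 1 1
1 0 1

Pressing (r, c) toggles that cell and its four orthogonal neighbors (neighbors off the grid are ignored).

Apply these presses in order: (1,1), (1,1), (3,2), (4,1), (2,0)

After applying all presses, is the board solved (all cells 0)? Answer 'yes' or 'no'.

Answer: no

Derivation:
After press 1 at (1,1):
0 0 1
1 0 0
1 0 0
1 1 1
1 0 1

After press 2 at (1,1):
0 1 1
0 1 1
1 1 0
1 1 1
1 0 1

After press 3 at (3,2):
0 1 1
0 1 1
1 1 1
1 0 0
1 0 0

After press 4 at (4,1):
0 1 1
0 1 1
1 1 1
1 1 0
0 1 1

After press 5 at (2,0):
0 1 1
1 1 1
0 0 1
0 1 0
0 1 1

Lights still on: 9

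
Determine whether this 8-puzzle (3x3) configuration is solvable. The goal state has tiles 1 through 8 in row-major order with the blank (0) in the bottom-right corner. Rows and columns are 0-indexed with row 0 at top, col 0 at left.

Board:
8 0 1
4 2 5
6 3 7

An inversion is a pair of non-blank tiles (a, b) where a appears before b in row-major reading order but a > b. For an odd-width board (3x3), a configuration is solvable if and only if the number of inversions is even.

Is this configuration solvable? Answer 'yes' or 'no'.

Answer: no

Derivation:
Inversions (pairs i<j in row-major order where tile[i] > tile[j] > 0): 11
11 is odd, so the puzzle is not solvable.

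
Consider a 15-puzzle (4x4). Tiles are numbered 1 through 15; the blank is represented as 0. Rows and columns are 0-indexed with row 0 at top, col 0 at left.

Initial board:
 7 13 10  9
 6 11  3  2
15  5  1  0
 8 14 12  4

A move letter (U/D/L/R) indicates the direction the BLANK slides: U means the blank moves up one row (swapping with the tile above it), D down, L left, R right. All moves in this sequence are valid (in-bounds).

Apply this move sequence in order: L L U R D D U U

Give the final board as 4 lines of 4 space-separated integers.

Answer:  7 13 10  9
 6  3  0  2
15 11  5  1
 8 14 12  4

Derivation:
After move 1 (L):
 7 13 10  9
 6 11  3  2
15  5  0  1
 8 14 12  4

After move 2 (L):
 7 13 10  9
 6 11  3  2
15  0  5  1
 8 14 12  4

After move 3 (U):
 7 13 10  9
 6  0  3  2
15 11  5  1
 8 14 12  4

After move 4 (R):
 7 13 10  9
 6  3  0  2
15 11  5  1
 8 14 12  4

After move 5 (D):
 7 13 10  9
 6  3  5  2
15 11  0  1
 8 14 12  4

After move 6 (D):
 7 13 10  9
 6  3  5  2
15 11 12  1
 8 14  0  4

After move 7 (U):
 7 13 10  9
 6  3  5  2
15 11  0  1
 8 14 12  4

After move 8 (U):
 7 13 10  9
 6  3  0  2
15 11  5  1
 8 14 12  4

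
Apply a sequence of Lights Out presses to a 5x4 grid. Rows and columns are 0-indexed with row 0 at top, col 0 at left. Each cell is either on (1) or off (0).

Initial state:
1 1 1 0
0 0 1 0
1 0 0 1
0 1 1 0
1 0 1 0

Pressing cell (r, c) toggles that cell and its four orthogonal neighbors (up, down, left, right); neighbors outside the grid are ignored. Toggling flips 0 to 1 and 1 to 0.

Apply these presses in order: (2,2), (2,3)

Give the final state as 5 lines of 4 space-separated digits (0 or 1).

Answer: 1 1 1 0
0 0 0 1
1 1 0 1
0 1 0 1
1 0 1 0

Derivation:
After press 1 at (2,2):
1 1 1 0
0 0 0 0
1 1 1 0
0 1 0 0
1 0 1 0

After press 2 at (2,3):
1 1 1 0
0 0 0 1
1 1 0 1
0 1 0 1
1 0 1 0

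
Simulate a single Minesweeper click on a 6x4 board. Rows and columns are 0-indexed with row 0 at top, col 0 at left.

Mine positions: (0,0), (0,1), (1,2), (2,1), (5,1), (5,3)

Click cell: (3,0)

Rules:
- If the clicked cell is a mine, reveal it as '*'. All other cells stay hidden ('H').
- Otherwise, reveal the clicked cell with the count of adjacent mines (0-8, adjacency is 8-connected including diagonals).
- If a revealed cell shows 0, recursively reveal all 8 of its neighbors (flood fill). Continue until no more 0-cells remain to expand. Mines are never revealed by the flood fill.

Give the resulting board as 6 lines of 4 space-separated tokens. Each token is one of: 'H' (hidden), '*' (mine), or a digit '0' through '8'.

H H H H
H H H H
H H H H
1 H H H
H H H H
H H H H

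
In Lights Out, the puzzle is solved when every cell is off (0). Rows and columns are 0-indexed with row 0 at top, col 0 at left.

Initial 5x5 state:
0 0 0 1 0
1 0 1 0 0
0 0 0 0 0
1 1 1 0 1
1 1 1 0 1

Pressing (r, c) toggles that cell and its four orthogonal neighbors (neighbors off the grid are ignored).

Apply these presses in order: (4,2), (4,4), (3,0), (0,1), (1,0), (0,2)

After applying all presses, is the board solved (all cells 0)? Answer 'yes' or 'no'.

After press 1 at (4,2):
0 0 0 1 0
1 0 1 0 0
0 0 0 0 0
1 1 0 0 1
1 0 0 1 1

After press 2 at (4,4):
0 0 0 1 0
1 0 1 0 0
0 0 0 0 0
1 1 0 0 0
1 0 0 0 0

After press 3 at (3,0):
0 0 0 1 0
1 0 1 0 0
1 0 0 0 0
0 0 0 0 0
0 0 0 0 0

After press 4 at (0,1):
1 1 1 1 0
1 1 1 0 0
1 0 0 0 0
0 0 0 0 0
0 0 0 0 0

After press 5 at (1,0):
0 1 1 1 0
0 0 1 0 0
0 0 0 0 0
0 0 0 0 0
0 0 0 0 0

After press 6 at (0,2):
0 0 0 0 0
0 0 0 0 0
0 0 0 0 0
0 0 0 0 0
0 0 0 0 0

Lights still on: 0

Answer: yes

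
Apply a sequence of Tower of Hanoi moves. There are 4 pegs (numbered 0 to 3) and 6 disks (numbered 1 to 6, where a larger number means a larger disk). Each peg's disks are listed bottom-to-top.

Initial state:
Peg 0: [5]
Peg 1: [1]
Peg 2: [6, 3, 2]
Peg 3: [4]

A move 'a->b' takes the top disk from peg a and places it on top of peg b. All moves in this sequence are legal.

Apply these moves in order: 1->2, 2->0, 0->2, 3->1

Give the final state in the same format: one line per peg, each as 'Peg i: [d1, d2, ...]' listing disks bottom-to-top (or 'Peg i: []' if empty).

Answer: Peg 0: [5]
Peg 1: [4]
Peg 2: [6, 3, 2, 1]
Peg 3: []

Derivation:
After move 1 (1->2):
Peg 0: [5]
Peg 1: []
Peg 2: [6, 3, 2, 1]
Peg 3: [4]

After move 2 (2->0):
Peg 0: [5, 1]
Peg 1: []
Peg 2: [6, 3, 2]
Peg 3: [4]

After move 3 (0->2):
Peg 0: [5]
Peg 1: []
Peg 2: [6, 3, 2, 1]
Peg 3: [4]

After move 4 (3->1):
Peg 0: [5]
Peg 1: [4]
Peg 2: [6, 3, 2, 1]
Peg 3: []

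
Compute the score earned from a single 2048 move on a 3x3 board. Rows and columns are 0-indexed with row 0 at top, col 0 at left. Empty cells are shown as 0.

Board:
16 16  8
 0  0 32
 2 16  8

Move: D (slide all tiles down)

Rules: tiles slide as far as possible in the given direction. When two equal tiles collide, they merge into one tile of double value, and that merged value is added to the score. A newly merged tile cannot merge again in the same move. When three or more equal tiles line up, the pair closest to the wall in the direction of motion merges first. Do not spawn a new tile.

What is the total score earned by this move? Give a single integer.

Slide down:
col 0: [16, 0, 2] -> [0, 16, 2]  score +0 (running 0)
col 1: [16, 0, 16] -> [0, 0, 32]  score +32 (running 32)
col 2: [8, 32, 8] -> [8, 32, 8]  score +0 (running 32)
Board after move:
 0  0  8
16  0 32
 2 32  8

Answer: 32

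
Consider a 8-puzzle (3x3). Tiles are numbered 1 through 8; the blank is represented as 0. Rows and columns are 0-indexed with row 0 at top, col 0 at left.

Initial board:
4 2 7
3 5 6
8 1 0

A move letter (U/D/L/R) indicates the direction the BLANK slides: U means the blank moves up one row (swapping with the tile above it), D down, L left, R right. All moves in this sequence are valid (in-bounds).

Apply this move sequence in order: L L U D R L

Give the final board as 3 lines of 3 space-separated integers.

After move 1 (L):
4 2 7
3 5 6
8 0 1

After move 2 (L):
4 2 7
3 5 6
0 8 1

After move 3 (U):
4 2 7
0 5 6
3 8 1

After move 4 (D):
4 2 7
3 5 6
0 8 1

After move 5 (R):
4 2 7
3 5 6
8 0 1

After move 6 (L):
4 2 7
3 5 6
0 8 1

Answer: 4 2 7
3 5 6
0 8 1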